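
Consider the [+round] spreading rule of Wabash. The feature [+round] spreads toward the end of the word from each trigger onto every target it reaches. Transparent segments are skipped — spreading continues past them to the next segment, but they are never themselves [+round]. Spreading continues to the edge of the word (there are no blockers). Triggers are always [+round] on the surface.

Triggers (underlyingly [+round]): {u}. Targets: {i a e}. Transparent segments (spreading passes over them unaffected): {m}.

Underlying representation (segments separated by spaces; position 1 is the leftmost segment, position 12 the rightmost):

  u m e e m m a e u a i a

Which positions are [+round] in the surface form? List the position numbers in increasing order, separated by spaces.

1 3 4 7 8 9 10 11 12

From /u/ at 1 rightward: 2 /m/ transparent; 3 /e/ → [+round]; 4 /e/ → [+round]; 5 /m/ transparent; 6 /m/ transparent; 7 /a/ → [+round]; 8 /e/ → [+round]; 9 /u/ is itself a trigger — this domain ends here.
From /u/ at 9 rightward: 10 /a/ → [+round]; 11 /i/ → [+round]; 12 /a/ → [+round]; word edge.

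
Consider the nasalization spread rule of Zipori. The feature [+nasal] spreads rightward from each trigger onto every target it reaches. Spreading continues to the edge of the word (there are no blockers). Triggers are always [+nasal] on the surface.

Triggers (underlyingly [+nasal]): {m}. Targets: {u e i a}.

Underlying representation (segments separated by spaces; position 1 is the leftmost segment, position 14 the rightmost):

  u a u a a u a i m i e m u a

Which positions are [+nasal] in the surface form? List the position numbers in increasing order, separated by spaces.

From /m/ at 9 rightward: 10 /i/ → [+nasal]; 11 /e/ → [+nasal]; 12 /m/ is itself a trigger — this domain ends here.
From /m/ at 12 rightward: 13 /u/ → [+nasal]; 14 /a/ → [+nasal]; word edge.
Targets with no active source: positions 1 2 3 4 5 6 7 8 stay [-nasal].

9 10 11 12 13 14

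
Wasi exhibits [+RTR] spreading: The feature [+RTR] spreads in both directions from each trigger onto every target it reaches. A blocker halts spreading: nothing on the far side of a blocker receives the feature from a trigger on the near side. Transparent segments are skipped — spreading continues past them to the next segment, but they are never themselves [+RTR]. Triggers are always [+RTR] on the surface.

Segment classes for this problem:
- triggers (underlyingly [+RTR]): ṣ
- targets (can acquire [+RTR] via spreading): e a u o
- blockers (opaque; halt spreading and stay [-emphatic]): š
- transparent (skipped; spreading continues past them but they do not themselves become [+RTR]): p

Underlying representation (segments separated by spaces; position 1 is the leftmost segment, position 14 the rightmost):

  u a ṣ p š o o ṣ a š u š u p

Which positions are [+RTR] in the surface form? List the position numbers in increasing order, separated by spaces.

From /ṣ/ at 3 rightward: 4 /p/ transparent; 5 /š/ blocks.
From /ṣ/ at 3 leftward: 2 /a/ → [+RTR]; 1 /u/ → [+RTR]; word edge.
From /ṣ/ at 8 rightward: 9 /a/ → [+RTR]; 10 /š/ blocks.
From /ṣ/ at 8 leftward: 7 /o/ → [+RTR]; 6 /o/ → [+RTR]; 5 /š/ blocks.
Targets with no active source: positions 11 13 stay [-emphatic].

1 2 3 6 7 8 9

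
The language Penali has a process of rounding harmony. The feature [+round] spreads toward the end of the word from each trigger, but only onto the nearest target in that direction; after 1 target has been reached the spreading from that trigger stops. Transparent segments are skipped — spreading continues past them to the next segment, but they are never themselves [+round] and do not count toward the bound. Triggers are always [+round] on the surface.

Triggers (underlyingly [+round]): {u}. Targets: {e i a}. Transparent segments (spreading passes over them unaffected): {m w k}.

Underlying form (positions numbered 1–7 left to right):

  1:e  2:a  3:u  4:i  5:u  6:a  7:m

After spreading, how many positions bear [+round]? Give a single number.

From /u/ at 3 rightward: 4 /i/ → [+round]; bound reached.
From /u/ at 5 rightward: 6 /a/ → [+round]; bound reached.
Targets with no active source: positions 1 2 stay [-round].
[+round] positions on the surface: 3 4 5 6.

4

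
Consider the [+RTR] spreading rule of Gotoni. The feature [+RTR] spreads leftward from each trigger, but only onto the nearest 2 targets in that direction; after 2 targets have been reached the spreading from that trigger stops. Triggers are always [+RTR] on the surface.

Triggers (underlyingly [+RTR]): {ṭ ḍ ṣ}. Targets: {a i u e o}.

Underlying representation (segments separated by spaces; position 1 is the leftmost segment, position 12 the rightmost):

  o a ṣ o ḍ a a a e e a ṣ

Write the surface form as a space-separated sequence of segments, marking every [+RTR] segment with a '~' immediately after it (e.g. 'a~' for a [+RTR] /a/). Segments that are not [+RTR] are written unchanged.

o~ a~ ṣ~ o~ ḍ~ a a a e e~ a~ ṣ~

From /ṣ/ at 3 leftward: 2 /a/ → [+RTR]; 1 /o/ → [+RTR]; bound reached.
From /ḍ/ at 5 leftward: 4 /o/ → [+RTR]; 3 /ṣ/ is itself a trigger — this domain ends here.
From /ṣ/ at 12 leftward: 11 /a/ → [+RTR]; 10 /e/ → [+RTR]; bound reached.
Targets with no active source: positions 6 7 8 9 stay [-emphatic].
[+RTR] positions on the surface: 1 2 3 4 5 10 11 12.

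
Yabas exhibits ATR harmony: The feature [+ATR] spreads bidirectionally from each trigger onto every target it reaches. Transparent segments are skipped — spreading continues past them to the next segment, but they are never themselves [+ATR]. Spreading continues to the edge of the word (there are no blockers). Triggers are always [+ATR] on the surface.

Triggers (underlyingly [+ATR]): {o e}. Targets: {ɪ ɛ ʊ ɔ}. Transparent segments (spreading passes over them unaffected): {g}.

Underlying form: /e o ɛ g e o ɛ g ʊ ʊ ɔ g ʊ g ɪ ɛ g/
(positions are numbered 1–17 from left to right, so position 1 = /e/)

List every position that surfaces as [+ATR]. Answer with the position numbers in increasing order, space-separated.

From /e/ at 1 rightward: 2 /o/ is itself a trigger — this domain ends here.
From /e/ at 1 leftward: word edge.
From /o/ at 2 rightward: 3 /ɛ/ → [+ATR]; 4 /g/ transparent; 5 /e/ is itself a trigger — this domain ends here.
From /o/ at 2 leftward: 1 /e/ is itself a trigger — this domain ends here.
From /e/ at 5 rightward: 6 /o/ is itself a trigger — this domain ends here.
From /e/ at 5 leftward: 4 /g/ transparent; 3 /ɛ/ → [+ATR]; 2 /o/ is itself a trigger — this domain ends here.
From /o/ at 6 rightward: 7 /ɛ/ → [+ATR]; 8 /g/ transparent; 9 /ʊ/ → [+ATR]; 10 /ʊ/ → [+ATR]; 11 /ɔ/ → [+ATR]; 12 /g/ transparent; 13 /ʊ/ → [+ATR]; 14 /g/ transparent; 15 /ɪ/ → [+ATR]; 16 /ɛ/ → [+ATR]; 17 /g/ transparent; word edge.
From /o/ at 6 leftward: 5 /e/ is itself a trigger — this domain ends here.

1 2 3 5 6 7 9 10 11 13 15 16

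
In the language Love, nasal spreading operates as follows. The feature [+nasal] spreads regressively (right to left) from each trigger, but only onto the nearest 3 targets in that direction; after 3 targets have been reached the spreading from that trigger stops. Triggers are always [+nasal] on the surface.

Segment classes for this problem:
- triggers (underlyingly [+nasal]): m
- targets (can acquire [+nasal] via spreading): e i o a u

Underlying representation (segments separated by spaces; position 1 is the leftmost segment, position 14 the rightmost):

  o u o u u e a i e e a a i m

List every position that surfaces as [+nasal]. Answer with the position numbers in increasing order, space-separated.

11 12 13 14

From /m/ at 14 leftward: 13 /i/ → [+nasal]; 12 /a/ → [+nasal]; 11 /a/ → [+nasal]; bound reached.
Targets with no active source: positions 1 2 3 4 5 6 7 8 9 10 stay [-nasal].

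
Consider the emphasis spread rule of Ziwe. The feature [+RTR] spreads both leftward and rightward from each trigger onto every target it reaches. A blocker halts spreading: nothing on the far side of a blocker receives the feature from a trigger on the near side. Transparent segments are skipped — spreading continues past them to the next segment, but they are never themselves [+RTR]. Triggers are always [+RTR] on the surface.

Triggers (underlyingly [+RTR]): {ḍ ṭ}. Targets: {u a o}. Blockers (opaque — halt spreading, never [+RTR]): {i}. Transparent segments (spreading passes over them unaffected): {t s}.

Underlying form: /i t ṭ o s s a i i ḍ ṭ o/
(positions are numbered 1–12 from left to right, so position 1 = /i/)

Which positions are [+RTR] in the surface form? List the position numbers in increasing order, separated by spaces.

3 4 7 10 11 12

From /ṭ/ at 3 rightward: 4 /o/ → [+RTR]; 5 /s/ transparent; 6 /s/ transparent; 7 /a/ → [+RTR]; 8 /i/ blocks.
From /ṭ/ at 3 leftward: 2 /t/ transparent; 1 /i/ blocks.
From /ḍ/ at 10 rightward: 11 /ṭ/ is itself a trigger — this domain ends here.
From /ḍ/ at 10 leftward: 9 /i/ blocks.
From /ṭ/ at 11 rightward: 12 /o/ → [+RTR]; word edge.
From /ṭ/ at 11 leftward: 10 /ḍ/ is itself a trigger — this domain ends here.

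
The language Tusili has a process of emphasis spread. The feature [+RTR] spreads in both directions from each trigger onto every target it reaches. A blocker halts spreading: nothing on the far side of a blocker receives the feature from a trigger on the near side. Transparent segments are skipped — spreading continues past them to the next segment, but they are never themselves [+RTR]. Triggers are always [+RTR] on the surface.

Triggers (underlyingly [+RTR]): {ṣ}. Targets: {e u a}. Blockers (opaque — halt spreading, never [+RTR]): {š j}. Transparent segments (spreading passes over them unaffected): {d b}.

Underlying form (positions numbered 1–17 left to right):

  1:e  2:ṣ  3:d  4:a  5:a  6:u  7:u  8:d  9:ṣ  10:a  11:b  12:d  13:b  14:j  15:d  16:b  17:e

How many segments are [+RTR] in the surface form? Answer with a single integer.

8

From /ṣ/ at 2 rightward: 3 /d/ transparent; 4 /a/ → [+RTR]; 5 /a/ → [+RTR]; 6 /u/ → [+RTR]; 7 /u/ → [+RTR]; 8 /d/ transparent; 9 /ṣ/ is itself a trigger — this domain ends here.
From /ṣ/ at 2 leftward: 1 /e/ → [+RTR]; word edge.
From /ṣ/ at 9 rightward: 10 /a/ → [+RTR]; 11 /b/ transparent; 12 /d/ transparent; 13 /b/ transparent; 14 /j/ blocks.
From /ṣ/ at 9 leftward: 8 /d/ transparent; 7 /u/ → [+RTR]; 6 /u/ → [+RTR]; 5 /a/ → [+RTR]; 4 /a/ → [+RTR]; 3 /d/ transparent; 2 /ṣ/ is itself a trigger — this domain ends here.
Target with no active source: position 17 stays [-emphatic].
[+RTR] positions on the surface: 1 2 4 5 6 7 9 10.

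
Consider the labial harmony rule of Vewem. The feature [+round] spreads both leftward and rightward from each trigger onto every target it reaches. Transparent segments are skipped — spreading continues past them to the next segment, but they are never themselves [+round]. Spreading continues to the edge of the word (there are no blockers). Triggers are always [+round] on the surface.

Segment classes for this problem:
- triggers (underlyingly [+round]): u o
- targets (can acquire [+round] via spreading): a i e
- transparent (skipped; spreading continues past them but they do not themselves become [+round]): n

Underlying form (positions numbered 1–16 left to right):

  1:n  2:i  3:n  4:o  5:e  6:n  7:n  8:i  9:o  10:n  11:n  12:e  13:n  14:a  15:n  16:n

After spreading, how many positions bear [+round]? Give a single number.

7

From /o/ at 4 rightward: 5 /e/ → [+round]; 6 /n/ transparent; 7 /n/ transparent; 8 /i/ → [+round]; 9 /o/ is itself a trigger — this domain ends here.
From /o/ at 4 leftward: 3 /n/ transparent; 2 /i/ → [+round]; 1 /n/ transparent; word edge.
From /o/ at 9 rightward: 10 /n/ transparent; 11 /n/ transparent; 12 /e/ → [+round]; 13 /n/ transparent; 14 /a/ → [+round]; 15 /n/ transparent; 16 /n/ transparent; word edge.
From /o/ at 9 leftward: 8 /i/ → [+round]; 7 /n/ transparent; 6 /n/ transparent; 5 /e/ → [+round]; 4 /o/ is itself a trigger — this domain ends here.
[+round] positions on the surface: 2 4 5 8 9 12 14.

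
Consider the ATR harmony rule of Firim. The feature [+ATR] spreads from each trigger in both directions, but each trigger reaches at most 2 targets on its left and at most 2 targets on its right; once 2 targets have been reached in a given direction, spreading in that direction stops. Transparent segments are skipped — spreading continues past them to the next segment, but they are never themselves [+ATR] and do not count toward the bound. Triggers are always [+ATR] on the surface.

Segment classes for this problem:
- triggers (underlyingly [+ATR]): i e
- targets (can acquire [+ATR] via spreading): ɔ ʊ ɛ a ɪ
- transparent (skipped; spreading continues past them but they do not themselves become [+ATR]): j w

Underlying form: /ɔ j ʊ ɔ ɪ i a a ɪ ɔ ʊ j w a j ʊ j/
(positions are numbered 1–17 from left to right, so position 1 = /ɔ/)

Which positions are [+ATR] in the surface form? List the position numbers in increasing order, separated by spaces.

4 5 6 7 8

From /i/ at 6 rightward: 7 /a/ → [+ATR]; 8 /a/ → [+ATR]; bound reached.
From /i/ at 6 leftward: 5 /ɪ/ → [+ATR]; 4 /ɔ/ → [+ATR]; bound reached.
Targets with no active source: positions 1 3 9 10 11 14 16 stay [-ATR].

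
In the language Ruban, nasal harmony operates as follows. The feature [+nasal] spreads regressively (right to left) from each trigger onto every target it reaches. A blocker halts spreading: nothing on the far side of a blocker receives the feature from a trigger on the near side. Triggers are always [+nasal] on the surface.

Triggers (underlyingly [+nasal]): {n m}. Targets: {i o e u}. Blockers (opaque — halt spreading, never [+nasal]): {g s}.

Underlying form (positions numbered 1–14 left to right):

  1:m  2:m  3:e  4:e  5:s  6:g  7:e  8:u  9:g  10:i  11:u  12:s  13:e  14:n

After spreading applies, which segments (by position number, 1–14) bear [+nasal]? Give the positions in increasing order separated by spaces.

From /m/ at 1 leftward: word edge.
From /m/ at 2 leftward: 1 /m/ is itself a trigger — this domain ends here.
From /n/ at 14 leftward: 13 /e/ → [+nasal]; 12 /s/ blocks.
Targets with no active source: positions 3 4 7 8 10 11 stay [-nasal].

1 2 13 14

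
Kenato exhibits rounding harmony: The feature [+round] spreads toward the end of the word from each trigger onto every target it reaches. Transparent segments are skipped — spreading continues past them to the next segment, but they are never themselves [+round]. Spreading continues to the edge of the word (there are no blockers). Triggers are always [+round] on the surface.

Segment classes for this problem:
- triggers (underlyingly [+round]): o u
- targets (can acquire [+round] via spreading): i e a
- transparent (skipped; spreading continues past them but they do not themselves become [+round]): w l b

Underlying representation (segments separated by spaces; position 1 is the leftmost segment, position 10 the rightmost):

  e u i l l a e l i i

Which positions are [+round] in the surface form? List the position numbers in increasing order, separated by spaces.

2 3 6 7 9 10

From /u/ at 2 rightward: 3 /i/ → [+round]; 4 /l/ transparent; 5 /l/ transparent; 6 /a/ → [+round]; 7 /e/ → [+round]; 8 /l/ transparent; 9 /i/ → [+round]; 10 /i/ → [+round]; word edge.
Target with no active source: position 1 stays [-round].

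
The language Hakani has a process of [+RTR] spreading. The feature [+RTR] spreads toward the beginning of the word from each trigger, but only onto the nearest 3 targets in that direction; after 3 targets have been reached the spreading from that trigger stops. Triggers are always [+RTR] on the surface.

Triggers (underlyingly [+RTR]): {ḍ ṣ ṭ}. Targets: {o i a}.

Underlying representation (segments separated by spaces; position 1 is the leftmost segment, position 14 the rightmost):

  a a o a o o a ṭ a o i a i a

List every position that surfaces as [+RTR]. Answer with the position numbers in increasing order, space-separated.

5 6 7 8

From /ṭ/ at 8 leftward: 7 /a/ → [+RTR]; 6 /o/ → [+RTR]; 5 /o/ → [+RTR]; bound reached.
Targets with no active source: positions 1 2 3 4 9 10 11 12 13 14 stay [-emphatic].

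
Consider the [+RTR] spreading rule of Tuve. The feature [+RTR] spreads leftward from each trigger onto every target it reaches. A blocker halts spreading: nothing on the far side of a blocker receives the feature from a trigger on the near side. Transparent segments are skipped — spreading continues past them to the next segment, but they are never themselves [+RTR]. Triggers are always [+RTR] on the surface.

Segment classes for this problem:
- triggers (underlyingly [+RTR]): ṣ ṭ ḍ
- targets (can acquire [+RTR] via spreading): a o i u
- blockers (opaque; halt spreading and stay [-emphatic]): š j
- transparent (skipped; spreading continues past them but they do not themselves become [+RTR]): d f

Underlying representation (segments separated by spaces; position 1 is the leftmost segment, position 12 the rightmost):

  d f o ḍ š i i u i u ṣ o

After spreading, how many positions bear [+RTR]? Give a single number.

From /ḍ/ at 4 leftward: 3 /o/ → [+RTR]; 2 /f/ transparent; 1 /d/ transparent; word edge.
From /ṣ/ at 11 leftward: 10 /u/ → [+RTR]; 9 /i/ → [+RTR]; 8 /u/ → [+RTR]; 7 /i/ → [+RTR]; 6 /i/ → [+RTR]; 5 /š/ blocks.
Target with no active source: position 12 stays [-emphatic].
[+RTR] positions on the surface: 3 4 6 7 8 9 10 11.

8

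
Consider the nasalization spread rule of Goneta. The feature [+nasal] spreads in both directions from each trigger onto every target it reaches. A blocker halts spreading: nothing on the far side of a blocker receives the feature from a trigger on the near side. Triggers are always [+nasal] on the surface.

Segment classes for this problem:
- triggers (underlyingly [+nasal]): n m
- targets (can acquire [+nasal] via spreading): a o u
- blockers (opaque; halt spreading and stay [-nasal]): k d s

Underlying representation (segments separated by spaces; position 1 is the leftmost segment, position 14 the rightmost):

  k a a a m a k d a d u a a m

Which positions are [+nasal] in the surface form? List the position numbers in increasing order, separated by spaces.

From /m/ at 5 rightward: 6 /a/ → [+nasal]; 7 /k/ blocks.
From /m/ at 5 leftward: 4 /a/ → [+nasal]; 3 /a/ → [+nasal]; 2 /a/ → [+nasal]; 1 /k/ blocks.
From /m/ at 14 rightward: word edge.
From /m/ at 14 leftward: 13 /a/ → [+nasal]; 12 /a/ → [+nasal]; 11 /u/ → [+nasal]; 10 /d/ blocks.
Target with no active source: position 9 stays [-nasal].

2 3 4 5 6 11 12 13 14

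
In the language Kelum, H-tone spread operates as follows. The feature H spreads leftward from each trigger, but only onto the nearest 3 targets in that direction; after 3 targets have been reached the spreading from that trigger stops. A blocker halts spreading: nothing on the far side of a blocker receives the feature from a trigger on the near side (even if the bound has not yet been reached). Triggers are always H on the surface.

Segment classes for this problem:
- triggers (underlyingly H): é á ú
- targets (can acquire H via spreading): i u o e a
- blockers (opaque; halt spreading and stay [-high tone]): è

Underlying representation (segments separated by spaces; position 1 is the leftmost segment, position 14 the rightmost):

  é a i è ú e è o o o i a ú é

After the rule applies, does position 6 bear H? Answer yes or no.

no

From /é/ at 1 leftward: word edge.
From /ú/ at 5 leftward: 4 /è/ blocks.
From /ú/ at 13 leftward: 12 /a/ → H; 11 /i/ → H; 10 /o/ → H; bound reached.
From /é/ at 14 leftward: 13 /ú/ is itself a trigger — this domain ends here.
Targets with no active source: positions 2 3 6 8 9 stay [-high tone].
H positions on the surface: 1 5 10 11 12 13 14.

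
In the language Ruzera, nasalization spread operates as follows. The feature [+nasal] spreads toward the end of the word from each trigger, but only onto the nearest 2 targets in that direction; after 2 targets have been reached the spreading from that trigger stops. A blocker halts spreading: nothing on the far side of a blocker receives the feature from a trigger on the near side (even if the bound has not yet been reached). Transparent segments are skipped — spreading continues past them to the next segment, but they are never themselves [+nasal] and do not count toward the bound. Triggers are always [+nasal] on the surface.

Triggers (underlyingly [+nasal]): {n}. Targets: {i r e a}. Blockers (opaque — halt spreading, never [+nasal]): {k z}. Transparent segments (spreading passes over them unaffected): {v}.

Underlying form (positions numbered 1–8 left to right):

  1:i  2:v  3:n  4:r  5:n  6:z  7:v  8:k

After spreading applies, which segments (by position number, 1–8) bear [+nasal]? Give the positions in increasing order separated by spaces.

From /n/ at 3 rightward: 4 /r/ → [+nasal]; 5 /n/ is itself a trigger — this domain ends here.
From /n/ at 5 rightward: 6 /z/ blocks.
Target with no active source: position 1 stays [-nasal].

3 4 5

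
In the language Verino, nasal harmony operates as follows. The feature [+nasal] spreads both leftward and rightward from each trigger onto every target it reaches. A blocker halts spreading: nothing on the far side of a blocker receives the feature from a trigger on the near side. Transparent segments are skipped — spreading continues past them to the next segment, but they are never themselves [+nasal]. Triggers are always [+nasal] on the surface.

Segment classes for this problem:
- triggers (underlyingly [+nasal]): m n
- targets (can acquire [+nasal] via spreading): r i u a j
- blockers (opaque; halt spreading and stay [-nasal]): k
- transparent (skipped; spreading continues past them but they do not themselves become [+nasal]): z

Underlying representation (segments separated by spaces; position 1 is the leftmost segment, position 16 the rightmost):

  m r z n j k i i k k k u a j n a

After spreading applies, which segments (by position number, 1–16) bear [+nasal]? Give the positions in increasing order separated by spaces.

1 2 4 5 12 13 14 15 16

From /m/ at 1 rightward: 2 /r/ → [+nasal]; 3 /z/ transparent; 4 /n/ is itself a trigger — this domain ends here.
From /m/ at 1 leftward: word edge.
From /n/ at 4 rightward: 5 /j/ → [+nasal]; 6 /k/ blocks.
From /n/ at 4 leftward: 3 /z/ transparent; 2 /r/ → [+nasal]; 1 /m/ is itself a trigger — this domain ends here.
From /n/ at 15 rightward: 16 /a/ → [+nasal]; word edge.
From /n/ at 15 leftward: 14 /j/ → [+nasal]; 13 /a/ → [+nasal]; 12 /u/ → [+nasal]; 11 /k/ blocks.
Targets with no active source: positions 7 8 stay [-nasal].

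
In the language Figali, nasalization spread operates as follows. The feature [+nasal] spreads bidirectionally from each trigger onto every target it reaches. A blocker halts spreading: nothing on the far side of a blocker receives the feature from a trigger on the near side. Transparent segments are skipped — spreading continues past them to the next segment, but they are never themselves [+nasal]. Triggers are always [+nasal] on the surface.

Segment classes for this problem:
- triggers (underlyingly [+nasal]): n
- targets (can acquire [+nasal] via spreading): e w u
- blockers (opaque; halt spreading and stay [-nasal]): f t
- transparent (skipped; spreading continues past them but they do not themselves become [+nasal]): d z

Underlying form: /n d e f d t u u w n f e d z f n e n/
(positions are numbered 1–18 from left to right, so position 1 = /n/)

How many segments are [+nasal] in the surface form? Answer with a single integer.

From /n/ at 1 rightward: 2 /d/ transparent; 3 /e/ → [+nasal]; 4 /f/ blocks.
From /n/ at 1 leftward: word edge.
From /n/ at 10 rightward: 11 /f/ blocks.
From /n/ at 10 leftward: 9 /w/ → [+nasal]; 8 /u/ → [+nasal]; 7 /u/ → [+nasal]; 6 /t/ blocks.
From /n/ at 16 rightward: 17 /e/ → [+nasal]; 18 /n/ is itself a trigger — this domain ends here.
From /n/ at 16 leftward: 15 /f/ blocks.
From /n/ at 18 rightward: word edge.
From /n/ at 18 leftward: 17 /e/ → [+nasal]; 16 /n/ is itself a trigger — this domain ends here.
Target with no active source: position 12 stays [-nasal].
[+nasal] positions on the surface: 1 3 7 8 9 10 16 17 18.

9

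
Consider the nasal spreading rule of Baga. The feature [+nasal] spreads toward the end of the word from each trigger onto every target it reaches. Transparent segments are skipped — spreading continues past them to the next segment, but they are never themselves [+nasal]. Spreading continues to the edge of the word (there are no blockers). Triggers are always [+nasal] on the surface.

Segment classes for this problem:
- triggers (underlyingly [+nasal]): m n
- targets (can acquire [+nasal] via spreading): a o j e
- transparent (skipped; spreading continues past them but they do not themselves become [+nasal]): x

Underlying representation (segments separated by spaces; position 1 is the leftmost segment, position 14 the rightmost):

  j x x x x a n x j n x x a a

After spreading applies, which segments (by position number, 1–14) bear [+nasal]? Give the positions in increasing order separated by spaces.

7 9 10 13 14

From /n/ at 7 rightward: 8 /x/ transparent; 9 /j/ → [+nasal]; 10 /n/ is itself a trigger — this domain ends here.
From /n/ at 10 rightward: 11 /x/ transparent; 12 /x/ transparent; 13 /a/ → [+nasal]; 14 /a/ → [+nasal]; word edge.
Targets with no active source: positions 1 6 stay [-nasal].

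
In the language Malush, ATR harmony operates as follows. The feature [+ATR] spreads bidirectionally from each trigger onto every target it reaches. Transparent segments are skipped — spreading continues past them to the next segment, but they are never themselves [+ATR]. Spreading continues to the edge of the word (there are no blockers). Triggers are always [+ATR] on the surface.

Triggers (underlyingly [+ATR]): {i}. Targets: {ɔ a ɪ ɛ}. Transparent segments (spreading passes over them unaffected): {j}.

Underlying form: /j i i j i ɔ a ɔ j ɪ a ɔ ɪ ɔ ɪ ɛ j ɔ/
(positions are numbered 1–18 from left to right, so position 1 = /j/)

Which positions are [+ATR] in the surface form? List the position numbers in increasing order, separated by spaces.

From /i/ at 2 rightward: 3 /i/ is itself a trigger — this domain ends here.
From /i/ at 2 leftward: 1 /j/ transparent; word edge.
From /i/ at 3 rightward: 4 /j/ transparent; 5 /i/ is itself a trigger — this domain ends here.
From /i/ at 3 leftward: 2 /i/ is itself a trigger — this domain ends here.
From /i/ at 5 rightward: 6 /ɔ/ → [+ATR]; 7 /a/ → [+ATR]; 8 /ɔ/ → [+ATR]; 9 /j/ transparent; 10 /ɪ/ → [+ATR]; 11 /a/ → [+ATR]; 12 /ɔ/ → [+ATR]; 13 /ɪ/ → [+ATR]; 14 /ɔ/ → [+ATR]; 15 /ɪ/ → [+ATR]; 16 /ɛ/ → [+ATR]; 17 /j/ transparent; 18 /ɔ/ → [+ATR]; word edge.
From /i/ at 5 leftward: 4 /j/ transparent; 3 /i/ is itself a trigger — this domain ends here.

2 3 5 6 7 8 10 11 12 13 14 15 16 18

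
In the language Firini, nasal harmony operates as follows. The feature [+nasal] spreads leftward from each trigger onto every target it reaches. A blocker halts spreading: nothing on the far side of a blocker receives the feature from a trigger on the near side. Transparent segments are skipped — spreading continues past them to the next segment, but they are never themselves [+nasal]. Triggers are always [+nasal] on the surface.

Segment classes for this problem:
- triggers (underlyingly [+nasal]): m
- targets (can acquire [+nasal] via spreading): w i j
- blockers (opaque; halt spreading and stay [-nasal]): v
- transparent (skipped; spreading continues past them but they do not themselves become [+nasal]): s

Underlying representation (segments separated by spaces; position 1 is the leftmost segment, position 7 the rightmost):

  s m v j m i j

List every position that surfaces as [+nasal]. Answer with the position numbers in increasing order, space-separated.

From /m/ at 2 leftward: 1 /s/ transparent; word edge.
From /m/ at 5 leftward: 4 /j/ → [+nasal]; 3 /v/ blocks.
Targets with no active source: positions 6 7 stay [-nasal].

2 4 5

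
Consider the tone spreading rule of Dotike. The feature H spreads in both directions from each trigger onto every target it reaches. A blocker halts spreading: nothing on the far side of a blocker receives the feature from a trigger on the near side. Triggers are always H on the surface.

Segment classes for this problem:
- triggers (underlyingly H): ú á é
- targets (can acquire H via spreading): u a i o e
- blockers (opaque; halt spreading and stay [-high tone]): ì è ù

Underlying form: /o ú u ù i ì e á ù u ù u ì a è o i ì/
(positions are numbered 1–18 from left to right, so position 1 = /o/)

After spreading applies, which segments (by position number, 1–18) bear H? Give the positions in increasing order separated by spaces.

1 2 3 7 8

From /ú/ at 2 rightward: 3 /u/ → H; 4 /ù/ blocks.
From /ú/ at 2 leftward: 1 /o/ → H; word edge.
From /á/ at 8 rightward: 9 /ù/ blocks.
From /á/ at 8 leftward: 7 /e/ → H; 6 /ì/ blocks.
Targets with no active source: positions 5 10 12 14 16 17 stay [-high tone].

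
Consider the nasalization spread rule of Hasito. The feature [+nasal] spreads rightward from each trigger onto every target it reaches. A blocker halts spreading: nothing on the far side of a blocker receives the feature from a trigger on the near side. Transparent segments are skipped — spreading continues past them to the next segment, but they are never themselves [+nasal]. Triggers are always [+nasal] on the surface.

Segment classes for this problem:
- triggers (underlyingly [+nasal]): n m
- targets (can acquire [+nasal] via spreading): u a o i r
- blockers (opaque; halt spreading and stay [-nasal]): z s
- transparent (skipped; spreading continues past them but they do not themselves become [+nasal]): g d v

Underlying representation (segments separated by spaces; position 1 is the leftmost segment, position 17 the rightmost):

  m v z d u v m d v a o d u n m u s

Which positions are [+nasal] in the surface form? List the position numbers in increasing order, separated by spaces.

1 7 10 11 13 14 15 16

From /m/ at 1 rightward: 2 /v/ transparent; 3 /z/ blocks.
From /m/ at 7 rightward: 8 /d/ transparent; 9 /v/ transparent; 10 /a/ → [+nasal]; 11 /o/ → [+nasal]; 12 /d/ transparent; 13 /u/ → [+nasal]; 14 /n/ is itself a trigger — this domain ends here.
From /n/ at 14 rightward: 15 /m/ is itself a trigger — this domain ends here.
From /m/ at 15 rightward: 16 /u/ → [+nasal]; 17 /s/ blocks.
Target with no active source: position 5 stays [-nasal].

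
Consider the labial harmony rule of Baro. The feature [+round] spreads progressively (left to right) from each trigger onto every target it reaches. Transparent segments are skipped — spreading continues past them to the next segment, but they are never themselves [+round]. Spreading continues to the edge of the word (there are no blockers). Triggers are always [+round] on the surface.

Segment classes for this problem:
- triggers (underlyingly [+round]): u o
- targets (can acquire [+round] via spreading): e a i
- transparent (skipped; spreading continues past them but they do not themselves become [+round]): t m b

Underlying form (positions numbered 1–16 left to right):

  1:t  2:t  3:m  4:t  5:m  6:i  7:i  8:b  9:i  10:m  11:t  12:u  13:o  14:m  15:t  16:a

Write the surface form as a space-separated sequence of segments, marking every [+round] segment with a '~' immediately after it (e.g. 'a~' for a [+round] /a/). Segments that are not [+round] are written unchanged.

t t m t m i i b i m t u~ o~ m t a~

From /u/ at 12 rightward: 13 /o/ is itself a trigger — this domain ends here.
From /o/ at 13 rightward: 14 /m/ transparent; 15 /t/ transparent; 16 /a/ → [+round]; word edge.
Targets with no active source: positions 6 7 9 stay [-round].
[+round] positions on the surface: 12 13 16.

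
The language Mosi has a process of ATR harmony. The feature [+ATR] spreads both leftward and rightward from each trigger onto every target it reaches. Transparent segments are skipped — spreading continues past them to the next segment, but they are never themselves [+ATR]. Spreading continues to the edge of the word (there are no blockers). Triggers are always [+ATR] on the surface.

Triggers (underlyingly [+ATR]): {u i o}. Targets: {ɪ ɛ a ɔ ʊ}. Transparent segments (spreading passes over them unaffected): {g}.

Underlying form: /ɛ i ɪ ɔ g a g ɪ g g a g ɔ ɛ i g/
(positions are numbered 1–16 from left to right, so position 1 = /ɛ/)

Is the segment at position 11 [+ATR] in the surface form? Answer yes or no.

yes

From /i/ at 2 rightward: 3 /ɪ/ → [+ATR]; 4 /ɔ/ → [+ATR]; 5 /g/ transparent; 6 /a/ → [+ATR]; 7 /g/ transparent; 8 /ɪ/ → [+ATR]; 9 /g/ transparent; 10 /g/ transparent; 11 /a/ → [+ATR]; 12 /g/ transparent; 13 /ɔ/ → [+ATR]; 14 /ɛ/ → [+ATR]; 15 /i/ is itself a trigger — this domain ends here.
From /i/ at 2 leftward: 1 /ɛ/ → [+ATR]; word edge.
From /i/ at 15 rightward: 16 /g/ transparent; word edge.
From /i/ at 15 leftward: 14 /ɛ/ → [+ATR]; 13 /ɔ/ → [+ATR]; 12 /g/ transparent; 11 /a/ → [+ATR]; 10 /g/ transparent; 9 /g/ transparent; 8 /ɪ/ → [+ATR]; 7 /g/ transparent; 6 /a/ → [+ATR]; 5 /g/ transparent; 4 /ɔ/ → [+ATR]; 3 /ɪ/ → [+ATR]; 2 /i/ is itself a trigger — this domain ends here.
[+ATR] positions on the surface: 1 2 3 4 6 8 11 13 14 15.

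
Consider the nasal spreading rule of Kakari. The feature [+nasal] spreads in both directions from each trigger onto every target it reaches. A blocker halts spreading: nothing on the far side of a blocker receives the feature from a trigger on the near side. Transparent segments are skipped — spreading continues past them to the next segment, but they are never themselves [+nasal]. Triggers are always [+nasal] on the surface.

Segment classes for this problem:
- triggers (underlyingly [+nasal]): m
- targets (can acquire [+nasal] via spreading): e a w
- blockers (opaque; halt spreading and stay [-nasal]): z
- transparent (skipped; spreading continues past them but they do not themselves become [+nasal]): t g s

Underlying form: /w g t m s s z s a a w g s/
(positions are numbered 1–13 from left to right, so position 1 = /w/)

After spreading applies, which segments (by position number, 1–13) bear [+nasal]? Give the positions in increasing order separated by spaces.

From /m/ at 4 rightward: 5 /s/ transparent; 6 /s/ transparent; 7 /z/ blocks.
From /m/ at 4 leftward: 3 /t/ transparent; 2 /g/ transparent; 1 /w/ → [+nasal]; word edge.
Targets with no active source: positions 9 10 11 stay [-nasal].

1 4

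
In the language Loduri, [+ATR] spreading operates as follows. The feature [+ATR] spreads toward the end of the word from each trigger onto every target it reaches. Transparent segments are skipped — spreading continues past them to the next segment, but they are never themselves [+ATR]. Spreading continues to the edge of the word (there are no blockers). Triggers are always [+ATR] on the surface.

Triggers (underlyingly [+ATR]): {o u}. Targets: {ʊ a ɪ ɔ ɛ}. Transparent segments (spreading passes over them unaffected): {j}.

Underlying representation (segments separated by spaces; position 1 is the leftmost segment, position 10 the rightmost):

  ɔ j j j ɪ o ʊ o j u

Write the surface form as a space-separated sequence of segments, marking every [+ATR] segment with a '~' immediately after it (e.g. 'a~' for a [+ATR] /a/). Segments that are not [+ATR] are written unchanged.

ɔ j j j ɪ o~ ʊ~ o~ j u~

From /o/ at 6 rightward: 7 /ʊ/ → [+ATR]; 8 /o/ is itself a trigger — this domain ends here.
From /o/ at 8 rightward: 9 /j/ transparent; 10 /u/ is itself a trigger — this domain ends here.
From /u/ at 10 rightward: word edge.
Targets with no active source: positions 1 5 stay [-ATR].
[+ATR] positions on the surface: 6 7 8 10.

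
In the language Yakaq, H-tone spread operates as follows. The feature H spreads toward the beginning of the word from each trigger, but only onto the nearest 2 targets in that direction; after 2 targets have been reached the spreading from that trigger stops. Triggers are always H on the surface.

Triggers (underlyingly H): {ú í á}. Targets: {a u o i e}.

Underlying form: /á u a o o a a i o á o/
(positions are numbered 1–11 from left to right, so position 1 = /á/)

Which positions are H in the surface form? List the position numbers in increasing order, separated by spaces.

1 8 9 10

From /á/ at 1 leftward: word edge.
From /á/ at 10 leftward: 9 /o/ → H; 8 /i/ → H; bound reached.
Targets with no active source: positions 2 3 4 5 6 7 11 stay [-high tone].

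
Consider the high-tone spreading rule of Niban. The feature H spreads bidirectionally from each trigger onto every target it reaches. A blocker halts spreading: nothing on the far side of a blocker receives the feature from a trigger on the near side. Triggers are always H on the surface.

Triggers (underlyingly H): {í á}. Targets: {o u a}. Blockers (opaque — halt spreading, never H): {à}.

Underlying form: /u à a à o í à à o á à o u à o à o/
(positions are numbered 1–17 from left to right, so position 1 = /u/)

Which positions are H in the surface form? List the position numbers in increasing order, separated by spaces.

From /í/ at 6 rightward: 7 /à/ blocks.
From /í/ at 6 leftward: 5 /o/ → H; 4 /à/ blocks.
From /á/ at 10 rightward: 11 /à/ blocks.
From /á/ at 10 leftward: 9 /o/ → H; 8 /à/ blocks.
Targets with no active source: positions 1 3 12 13 15 17 stay [-high tone].

5 6 9 10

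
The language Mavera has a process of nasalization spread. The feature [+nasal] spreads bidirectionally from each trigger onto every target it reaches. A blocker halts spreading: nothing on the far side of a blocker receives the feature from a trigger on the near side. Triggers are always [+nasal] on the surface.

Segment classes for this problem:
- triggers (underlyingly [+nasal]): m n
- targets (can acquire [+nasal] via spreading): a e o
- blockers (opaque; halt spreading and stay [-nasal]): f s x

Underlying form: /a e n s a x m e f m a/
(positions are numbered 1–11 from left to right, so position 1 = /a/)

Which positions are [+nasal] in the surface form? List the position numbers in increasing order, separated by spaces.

From /n/ at 3 rightward: 4 /s/ blocks.
From /n/ at 3 leftward: 2 /e/ → [+nasal]; 1 /a/ → [+nasal]; word edge.
From /m/ at 7 rightward: 8 /e/ → [+nasal]; 9 /f/ blocks.
From /m/ at 7 leftward: 6 /x/ blocks.
From /m/ at 10 rightward: 11 /a/ → [+nasal]; word edge.
From /m/ at 10 leftward: 9 /f/ blocks.
Target with no active source: position 5 stays [-nasal].

1 2 3 7 8 10 11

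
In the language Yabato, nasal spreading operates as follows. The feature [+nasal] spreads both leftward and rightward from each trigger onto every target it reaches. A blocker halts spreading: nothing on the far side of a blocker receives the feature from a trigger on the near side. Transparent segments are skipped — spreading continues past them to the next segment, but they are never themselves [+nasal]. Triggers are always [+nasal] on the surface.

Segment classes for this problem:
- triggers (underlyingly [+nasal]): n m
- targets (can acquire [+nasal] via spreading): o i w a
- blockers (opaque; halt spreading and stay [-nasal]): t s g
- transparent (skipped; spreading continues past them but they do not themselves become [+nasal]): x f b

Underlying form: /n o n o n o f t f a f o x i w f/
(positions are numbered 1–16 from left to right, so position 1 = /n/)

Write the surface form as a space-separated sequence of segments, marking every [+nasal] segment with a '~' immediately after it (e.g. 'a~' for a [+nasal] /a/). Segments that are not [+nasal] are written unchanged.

n~ o~ n~ o~ n~ o~ f t f a f o x i w f

From /n/ at 1 rightward: 2 /o/ → [+nasal]; 3 /n/ is itself a trigger — this domain ends here.
From /n/ at 1 leftward: word edge.
From /n/ at 3 rightward: 4 /o/ → [+nasal]; 5 /n/ is itself a trigger — this domain ends here.
From /n/ at 3 leftward: 2 /o/ → [+nasal]; 1 /n/ is itself a trigger — this domain ends here.
From /n/ at 5 rightward: 6 /o/ → [+nasal]; 7 /f/ transparent; 8 /t/ blocks.
From /n/ at 5 leftward: 4 /o/ → [+nasal]; 3 /n/ is itself a trigger — this domain ends here.
Targets with no active source: positions 10 12 14 15 stay [-nasal].
[+nasal] positions on the surface: 1 2 3 4 5 6.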